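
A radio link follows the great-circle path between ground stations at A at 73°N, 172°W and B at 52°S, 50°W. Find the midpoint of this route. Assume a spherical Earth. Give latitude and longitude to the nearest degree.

Write both endpoints as unit vectors p₁, p₂ with components (cos φ cos λ, cos φ sin λ, sin φ).
The central angle between the endpoints is δ = arccos(p₁·p₂) ≈ 2.585 rad (148.1°).
Interpolate at f = 1/2 with slerp weights a = sin((1−f)δ)/sin δ ≈ 1.819, b = sin(fδ)/sin δ ≈ 1.819.
p = a·p₁ + b·p₂ ≈ (0.193, -0.932, 0.306); φ = arcsin(p_z) ≈ 17.83°, λ = atan2(p_y, p_x) ≈ -78.29°.

≈ 18°N, 78°W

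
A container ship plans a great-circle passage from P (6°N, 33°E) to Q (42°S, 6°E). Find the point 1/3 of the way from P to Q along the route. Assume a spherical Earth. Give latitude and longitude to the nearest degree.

Convert each endpoint to a unit vector on the sphere (x = cos φ cos λ, y = cos φ sin λ, z = sin φ).
The central angle between the endpoints is δ = arccos(p₁·p₂) ≈ 0.941 rad (53.9°).
Interpolate at f = 1/3 with slerp weights a = sin((1−f)δ)/sin δ ≈ 0.726, b = sin(fδ)/sin δ ≈ 0.382.
p = a·p₁ + b·p₂ ≈ (0.888, 0.423, -0.180); φ = arcsin(p_z) ≈ -10.35°, λ = atan2(p_y, p_x) ≈ 25.47°.

≈ (10°S, 25°E)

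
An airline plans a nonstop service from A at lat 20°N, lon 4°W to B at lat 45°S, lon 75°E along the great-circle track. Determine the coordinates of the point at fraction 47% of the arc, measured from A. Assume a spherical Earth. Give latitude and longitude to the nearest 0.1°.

From cos δ = sin φ₁ sin φ₂ + cos φ₁ cos φ₂ cos Δλ, the central angle is δ ≈ 1.686 rad (96.6°).
Interpolate at f = 0.47 with slerp weights a = sin((1−f)δ)/sin δ ≈ 0.785, b = sin(fδ)/sin δ ≈ 0.717.
p = a·p₁ + b·p₂ ≈ (0.867, 0.438, -0.239); φ = arcsin(p_z) ≈ -13.80°, λ = atan2(p_y, p_x) ≈ 26.82°.

≈ lat 13.8°S, lon 26.8°E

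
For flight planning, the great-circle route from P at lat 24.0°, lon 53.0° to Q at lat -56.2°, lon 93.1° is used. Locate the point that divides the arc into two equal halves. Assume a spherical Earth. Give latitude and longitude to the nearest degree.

≈ lat -17°, lon 68°

Write both endpoints as unit vectors p₁, p₂ with components (cos φ cos λ, cos φ sin λ, sin φ).
The central angle between the endpoints is δ = arccos(p₁·p₂) ≈ 1.520 rad (87.1°).
Interpolate at f = 1/2 with slerp weights a = sin((1−f)δ)/sin δ ≈ 0.690, b = sin(fδ)/sin δ ≈ 0.690.
p = a·p₁ + b·p₂ ≈ (0.359, 0.886, -0.293); φ = arcsin(p_z) ≈ -17.02°, λ = atan2(p_y, p_x) ≈ 67.98°.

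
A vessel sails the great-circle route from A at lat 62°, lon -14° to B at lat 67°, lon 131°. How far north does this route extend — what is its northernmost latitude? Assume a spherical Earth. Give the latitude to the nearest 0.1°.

The great circle lies in the plane with unit normal n̂ = (p₁ × p₂)/|p₁ × p₂|.
Here n̂_z ≈ +0.140; the vertex latitude is φ_max = arccos|n̂_z| ≈ 81.9°.
Check via Clairaut: cos φ_max = |cos φ₁| · sin C = cos(62.0°)·sin(17.4°) ≈ 0.140, again giving ≈ 81.9°.

≈ 81.9°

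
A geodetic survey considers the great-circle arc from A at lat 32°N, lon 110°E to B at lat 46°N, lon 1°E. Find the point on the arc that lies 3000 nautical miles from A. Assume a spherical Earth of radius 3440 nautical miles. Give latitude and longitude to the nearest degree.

Write both endpoints as unit vectors p₁, p₂ with components (cos φ cos λ, cos φ sin λ, sin φ).
The central angle between the endpoints is δ = arccos(p₁·p₂) ≈ 1.380 rad (79.1°). The total great-circle distance is δ·R ≈ 1.380 × 3440 ≈ 4748 nmi, so the target fraction is f = 3000/4748 ≈ 0.632.
Interpolate at f ≈ 0.632 with slerp weights a = sin((1−f)δ)/sin δ ≈ 0.496, b = sin(fδ)/sin δ ≈ 0.780.
p = a·p₁ + b·p₂ ≈ (0.398, 0.404, 0.824); φ = arcsin(p_z) ≈ 55.44°, λ = atan2(p_y, p_x) ≈ 45.46°.

≈ lat 55°N, lon 45°E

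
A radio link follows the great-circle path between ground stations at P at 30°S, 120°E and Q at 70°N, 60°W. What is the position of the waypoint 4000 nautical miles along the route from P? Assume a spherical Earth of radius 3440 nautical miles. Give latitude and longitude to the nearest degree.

Write both endpoints as unit vectors p₁, p₂ with components (cos φ cos λ, cos φ sin λ, sin φ).
The central angle between the endpoints is δ = arccos(p₁·p₂) ≈ 2.443 rad (140.0°). The total great-circle distance is δ·R ≈ 2.443 × 3440 ≈ 8406 nmi, so the target fraction is f = 4000/8406 ≈ 0.476.
Interpolate at f ≈ 0.476 with slerp weights a = sin((1−f)δ)/sin δ ≈ 1.491, b = sin(fδ)/sin δ ≈ 1.428.
p = a·p₁ + b·p₂ ≈ (-0.401, 0.695, 0.597); φ = arcsin(p_z) ≈ 36.62°, λ = atan2(p_y, p_x) ≈ 120.00°.

≈ 37°N, 120°E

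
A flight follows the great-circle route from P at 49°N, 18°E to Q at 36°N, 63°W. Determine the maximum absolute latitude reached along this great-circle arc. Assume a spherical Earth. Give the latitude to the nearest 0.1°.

The great circle lies in the plane with unit normal n̂ = (p₁ × p₂)/|p₁ × p₂|.
Here n̂_z ≈ -0.617; the vertex latitude is φ_max = arccos|n̂_z| ≈ 51.9°.
Check via Clairaut: cos φ_max = |cos φ₁| · sin C = cos(49.0°)·sin(70.0°) ≈ 0.617, again giving ≈ 51.9°.

≈ 51.9°N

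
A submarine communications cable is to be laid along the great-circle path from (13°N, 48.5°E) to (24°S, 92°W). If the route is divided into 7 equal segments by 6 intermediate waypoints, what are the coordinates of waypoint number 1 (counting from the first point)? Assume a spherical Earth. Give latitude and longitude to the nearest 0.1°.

Convert each endpoint to a unit vector on the sphere (x = cos φ cos λ, y = cos φ sin λ, z = sin φ).
The central angle between the endpoints is δ = arccos(p₁·p₂) ≈ 2.463 rad (141.1°).
Interpolate at f = 1/7 with slerp weights a = sin((1−f)δ)/sin δ ≈ 1.366, b = sin(fδ)/sin δ ≈ 0.549.
p = a·p₁ + b·p₂ ≈ (0.864, 0.496, 0.084); φ = arcsin(p_z) ≈ 4.82°, λ = atan2(p_y, p_x) ≈ 29.83°.

≈ (4.8°N, 29.8°E)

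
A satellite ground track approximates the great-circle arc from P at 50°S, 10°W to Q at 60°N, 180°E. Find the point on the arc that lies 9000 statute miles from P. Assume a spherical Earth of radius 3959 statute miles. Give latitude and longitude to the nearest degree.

Write both endpoints as unit vectors p₁, p₂ with components (cos φ cos λ, cos φ sin λ, sin φ).
The central angle between the endpoints is δ = arccos(p₁·p₂) ≈ 2.941 rad (168.5°). The total great-circle distance is δ·R ≈ 2.941 × 3959 ≈ 11643 mi, so the target fraction is f = 9000/11643 ≈ 0.773.
Interpolate at f ≈ 0.773 with slerp weights a = sin((1−f)δ)/sin δ ≈ 3.105, b = sin(fδ)/sin δ ≈ 3.828.
p = a·p₁ + b·p₂ ≈ (0.052, -0.347, 0.937); φ = arcsin(p_z) ≈ 69.49°, λ = atan2(p_y, p_x) ≈ -81.54°.

≈ 69°N, 82°W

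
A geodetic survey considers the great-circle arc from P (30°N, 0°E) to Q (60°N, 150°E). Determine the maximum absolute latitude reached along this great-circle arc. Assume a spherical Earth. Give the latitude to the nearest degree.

≈ 77°N

The great circle lies in the plane with unit normal n̂ = (p₁ × p₂)/|p₁ × p₂|.
Here n̂_z ≈ +0.217; the vertex latitude is φ_max = arccos|n̂_z| ≈ 77.5°.
Check via Clairaut: cos φ_max = |cos φ₁| · sin C = cos(30.0°)·sin(14.5°) ≈ 0.217, again giving ≈ 77.5°.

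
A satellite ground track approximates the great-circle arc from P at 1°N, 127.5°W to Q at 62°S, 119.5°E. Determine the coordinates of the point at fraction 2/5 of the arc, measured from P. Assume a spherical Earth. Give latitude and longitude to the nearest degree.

≈ 35°S, 148°W

Write both endpoints as unit vectors p₁, p₂ with components (cos φ cos λ, cos φ sin λ, sin φ).
The central angle between the endpoints is δ = arccos(p₁·p₂) ≈ 1.771 rad (101.5°).
Interpolate at f = 2/5 with slerp weights a = sin((1−f)δ)/sin δ ≈ 0.891, b = sin(fδ)/sin δ ≈ 0.664.
p = a·p₁ + b·p₂ ≈ (-0.696, -0.436, -0.571); φ = arcsin(p_z) ≈ -34.79°, λ = atan2(p_y, p_x) ≈ -147.95°.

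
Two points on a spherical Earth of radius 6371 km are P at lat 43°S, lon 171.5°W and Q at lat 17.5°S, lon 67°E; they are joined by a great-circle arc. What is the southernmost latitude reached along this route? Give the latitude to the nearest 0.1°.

The great circle lies in the plane with unit normal n̂ = (p₁ × p₂)/|p₁ × p₂|.
Here n̂_z ≈ -0.602; the vertex latitude is φ_max = arccos|n̂_z| ≈ 53.0°.
Check via Clairaut: cos φ_max = |cos φ₁| · sin C = cos(43.0°)·sin(124.5°) ≈ 0.602, again giving ≈ 53.0°.

≈ 53.0°S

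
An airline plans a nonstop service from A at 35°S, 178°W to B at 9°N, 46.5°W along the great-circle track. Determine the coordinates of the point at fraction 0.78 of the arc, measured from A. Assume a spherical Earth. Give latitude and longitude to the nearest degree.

≈ 9°S, 69°W

Write both endpoints as unit vectors p₁, p₂ with components (cos φ cos λ, cos φ sin λ, sin φ).
The central angle between the endpoints is δ = arccos(p₁·p₂) ≈ 2.247 rad (128.7°).
Interpolate at f = 0.78 with slerp weights a = sin((1−f)δ)/sin δ ≈ 0.608, b = sin(fδ)/sin δ ≈ 1.261.
p = a·p₁ + b·p₂ ≈ (0.359, -0.921, -0.152); φ = arcsin(p_z) ≈ -8.72°, λ = atan2(p_y, p_x) ≈ -68.68°.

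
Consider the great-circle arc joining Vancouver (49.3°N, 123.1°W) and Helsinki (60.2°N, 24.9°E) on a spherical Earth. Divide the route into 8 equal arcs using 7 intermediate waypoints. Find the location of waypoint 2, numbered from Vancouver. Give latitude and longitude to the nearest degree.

≈ 65°N, 112°W

From cos δ = sin φ₁ sin φ₂ + cos φ₁ cos φ₂ cos Δλ, the central angle is δ ≈ 1.178 rad (67.5°).
Interpolate at f = 2/8 with slerp weights a = sin((1−f)δ)/sin δ ≈ 0.837, b = sin(fδ)/sin δ ≈ 0.314.
p = a·p₁ + b·p₂ ≈ (-0.156, -0.391, 0.907); φ = arcsin(p_z) ≈ 65.08°, λ = atan2(p_y, p_x) ≈ -111.78°.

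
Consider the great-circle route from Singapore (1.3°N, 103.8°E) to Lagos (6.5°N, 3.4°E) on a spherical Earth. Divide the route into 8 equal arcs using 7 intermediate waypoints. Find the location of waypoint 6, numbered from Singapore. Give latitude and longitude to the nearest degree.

≈ 7°N, 29°E

The haversine formula gives a central angle δ ≈ 1.748 rad (100.2°) between the endpoints.
Interpolate at f = 6/8 with slerp weights a = sin((1−f)δ)/sin δ ≈ 0.430, b = sin(fδ)/sin δ ≈ 0.982.
p = a·p₁ + b·p₂ ≈ (0.871, 0.475, 0.121); φ = arcsin(p_z) ≈ 6.95°, λ = atan2(p_y, p_x) ≈ 28.62°.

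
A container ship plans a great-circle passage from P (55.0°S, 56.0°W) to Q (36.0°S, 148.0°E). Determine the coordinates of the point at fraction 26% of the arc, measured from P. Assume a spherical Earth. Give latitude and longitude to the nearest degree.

≈ (75°S, 84°W)

Write both endpoints as unit vectors p₁, p₂ with components (cos φ cos λ, cos φ sin λ, sin φ).
The central angle between the endpoints is δ = arccos(p₁·p₂) ≈ 1.513 rad (86.7°).
Interpolate at f = 0.26 with slerp weights a = sin((1−f)δ)/sin δ ≈ 0.901, b = sin(fδ)/sin δ ≈ 0.384.
p = a·p₁ + b·p₂ ≈ (0.026, -0.264, -0.964); φ = arcsin(p_z) ≈ -74.62°, λ = atan2(p_y, p_x) ≈ -84.44°.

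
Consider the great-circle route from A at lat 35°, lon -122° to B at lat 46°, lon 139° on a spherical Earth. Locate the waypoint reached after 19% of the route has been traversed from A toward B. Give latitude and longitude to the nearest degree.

≈ lat 44°, lon -136°

The haversine formula gives a central angle δ ≈ 1.241 rad (71.1°) between the endpoints.
Interpolate at f = 0.19 with slerp weights a = sin((1−f)δ)/sin δ ≈ 0.892, b = sin(fδ)/sin δ ≈ 0.247.
p = a·p₁ + b·p₂ ≈ (-0.517, -0.507, 0.690); φ = arcsin(p_z) ≈ 43.59°, λ = atan2(p_y, p_x) ≈ -135.53°.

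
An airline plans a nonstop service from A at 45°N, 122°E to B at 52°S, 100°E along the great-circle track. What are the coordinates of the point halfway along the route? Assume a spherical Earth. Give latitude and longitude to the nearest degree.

≈ 4°S, 112°E

Write both endpoints as unit vectors p₁, p₂ with components (cos φ cos λ, cos φ sin λ, sin φ).
The central angle between the endpoints is δ = arccos(p₁·p₂) ≈ 1.725 rad (98.8°).
Interpolate at f = 1/2 with slerp weights a = sin((1−f)δ)/sin δ ≈ 0.769, b = sin(fδ)/sin δ ≈ 0.769.
p = a·p₁ + b·p₂ ≈ (-0.370, 0.927, -0.062); φ = arcsin(p_z) ≈ -3.57°, λ = atan2(p_y, p_x) ≈ 111.77°.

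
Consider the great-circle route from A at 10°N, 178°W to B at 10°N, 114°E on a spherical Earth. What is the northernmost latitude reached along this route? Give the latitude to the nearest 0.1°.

≈ 12.0°N

The great circle lies in the plane with unit normal n̂ = (p₁ × p₂)/|p₁ × p₂|.
Here n̂_z ≈ -0.978; the vertex latitude is φ_max = arccos|n̂_z| ≈ 12.0°.
Check via Clairaut: cos φ_max = |cos φ₁| · sin C = cos(10.0°)·sin(83.3°) ≈ 0.978, again giving ≈ 12.0°.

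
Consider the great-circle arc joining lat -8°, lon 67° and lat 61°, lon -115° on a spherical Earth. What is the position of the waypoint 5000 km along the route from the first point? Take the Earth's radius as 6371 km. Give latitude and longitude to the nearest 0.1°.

≈ lat 37.0°, lon 68.1°

From cos δ = sin φ₁ sin φ₂ + cos φ₁ cos φ₂ cos Δλ, the central angle is δ ≈ 2.216 rad (127.0°). The total great-circle distance is δ·R ≈ 2.216 × 6371 ≈ 14119 km, so the target fraction is f = 5000/14119 ≈ 0.354.
Interpolate at f ≈ 0.354 with slerp weights a = sin((1−f)δ)/sin δ ≈ 1.240, b = sin(fδ)/sin δ ≈ 0.885.
p = a·p₁ + b·p₂ ≈ (0.298, 0.741, 0.601); φ = arcsin(p_z) ≈ 36.95°, λ = atan2(p_y, p_x) ≈ 68.07°.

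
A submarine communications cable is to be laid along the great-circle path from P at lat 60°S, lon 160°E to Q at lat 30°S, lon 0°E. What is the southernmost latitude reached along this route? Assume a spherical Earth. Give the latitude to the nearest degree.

The great circle lies in the plane with unit normal n̂ = (p₁ × p₂)/|p₁ × p₂|.
Here n̂_z ≈ -0.148; the vertex latitude is φ_max = arccos|n̂_z| ≈ 81.5°.

≈ 81°S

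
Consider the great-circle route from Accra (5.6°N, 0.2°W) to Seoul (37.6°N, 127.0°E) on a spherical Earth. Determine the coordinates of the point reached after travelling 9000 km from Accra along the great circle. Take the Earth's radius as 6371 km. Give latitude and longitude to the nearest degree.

≈ 46°N, 83°E

Write both endpoints as unit vectors p₁, p₂ with components (cos φ cos λ, cos φ sin λ, sin φ).
The central angle between the endpoints is δ = arccos(p₁·p₂) ≈ 2.001 rad (114.7°). The total great-circle distance is δ·R ≈ 2.001 × 6371 ≈ 12749 km, so the target fraction is f = 9000/12749 ≈ 0.706.
Interpolate at f ≈ 0.706 with slerp weights a = sin((1−f)δ)/sin δ ≈ 0.611, b = sin(fδ)/sin δ ≈ 1.087.
p = a·p₁ + b·p₂ ≈ (0.090, 0.685, 0.723); φ = arcsin(p_z) ≈ 46.27°, λ = atan2(p_y, p_x) ≈ 82.54°.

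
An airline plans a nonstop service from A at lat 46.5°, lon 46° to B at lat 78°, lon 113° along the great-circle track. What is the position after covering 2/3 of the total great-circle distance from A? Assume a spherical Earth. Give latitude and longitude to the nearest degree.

≈ lat 71°, lon 70°

Convert each endpoint to a unit vector on the sphere (x = cos φ cos λ, y = cos φ sin λ, z = sin φ).
The central angle between the endpoints is δ = arccos(p₁·p₂) ≈ 0.699 rad (40.1°).
Interpolate at f = 2/3 with slerp weights a = sin((1−f)δ)/sin δ ≈ 0.359, b = sin(fδ)/sin δ ≈ 0.698.
p = a·p₁ + b·p₂ ≈ (0.115, 0.311, 0.943); φ = arcsin(p_z) ≈ 70.62°, λ = atan2(p_y, p_x) ≈ 69.75°.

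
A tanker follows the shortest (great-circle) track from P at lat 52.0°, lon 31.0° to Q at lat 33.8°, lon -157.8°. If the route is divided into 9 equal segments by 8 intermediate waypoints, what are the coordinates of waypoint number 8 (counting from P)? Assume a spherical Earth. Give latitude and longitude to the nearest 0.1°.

The haversine formula gives a central angle δ ≈ 1.638 rad (93.9°) between the endpoints.
Interpolate at f = 8/9 with slerp weights a = sin((1−f)δ)/sin δ ≈ 0.181, b = sin(fδ)/sin δ ≈ 0.996.
p = a·p₁ + b·p₂ ≈ (-0.670, -0.255, 0.697); φ = arcsin(p_z) ≈ 44.17°, λ = atan2(p_y, p_x) ≈ -159.17°.

≈ lat 44.2°, lon -159.2°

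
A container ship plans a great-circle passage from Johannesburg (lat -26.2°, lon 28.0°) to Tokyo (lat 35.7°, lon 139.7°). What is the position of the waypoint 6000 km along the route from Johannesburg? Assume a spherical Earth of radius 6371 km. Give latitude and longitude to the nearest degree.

From cos δ = sin φ₁ sin φ₂ + cos φ₁ cos φ₂ cos Δλ, the central angle is δ ≈ 2.126 rad (121.8°). The total great-circle distance is δ·R ≈ 2.126 × 6371 ≈ 13544 km, so the target fraction is f = 6000/13544 ≈ 0.443.
Interpolate at f ≈ 0.443 with slerp weights a = sin((1−f)δ)/sin δ ≈ 1.090, b = sin(fδ)/sin δ ≈ 0.951.
p = a·p₁ + b·p₂ ≈ (0.274, 0.959, 0.074); φ = arcsin(p_z) ≈ 4.25°, λ = atan2(p_y, p_x) ≈ 74.05°.

≈ lat 4°, lon 74°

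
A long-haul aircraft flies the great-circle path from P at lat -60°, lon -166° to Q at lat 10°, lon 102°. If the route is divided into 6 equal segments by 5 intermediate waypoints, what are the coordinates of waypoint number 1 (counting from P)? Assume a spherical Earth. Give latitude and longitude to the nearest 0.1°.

Write both endpoints as unit vectors p₁, p₂ with components (cos φ cos λ, cos φ sin λ, sin φ).
The central angle between the endpoints is δ = arccos(p₁·p₂) ≈ 1.739 rad (99.6°).
Interpolate at f = 1/6 with slerp weights a = sin((1−f)δ)/sin δ ≈ 1.007, b = sin(fδ)/sin δ ≈ 0.290.
p = a·p₁ + b·p₂ ≈ (-0.548, 0.157, -0.822); φ = arcsin(p_z) ≈ -55.25°, λ = atan2(p_y, p_x) ≈ 163.96°.

≈ lat -55.2°, lon 164.0°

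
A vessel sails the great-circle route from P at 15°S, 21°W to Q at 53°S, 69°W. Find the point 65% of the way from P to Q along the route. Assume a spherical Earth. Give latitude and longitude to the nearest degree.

≈ 42°S, 46°W

Write both endpoints as unit vectors p₁, p₂ with components (cos φ cos λ, cos φ sin λ, sin φ).
The central angle between the endpoints is δ = arccos(p₁·p₂) ≈ 0.933 rad (53.4°).
Interpolate at f = 0.65 with slerp weights a = sin((1−f)δ)/sin δ ≈ 0.399, b = sin(fδ)/sin δ ≈ 0.709.
p = a·p₁ + b·p₂ ≈ (0.513, -0.537, -0.670); φ = arcsin(p_z) ≈ -42.06°, λ = atan2(p_y, p_x) ≈ -46.30°.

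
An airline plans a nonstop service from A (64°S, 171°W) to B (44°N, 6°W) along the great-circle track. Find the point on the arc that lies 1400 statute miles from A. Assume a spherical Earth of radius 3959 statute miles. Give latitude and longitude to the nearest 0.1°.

≈ (77.0°S, 120.2°W)

Write both endpoints as unit vectors p₁, p₂ with components (cos φ cos λ, cos φ sin λ, sin φ).
The central angle between the endpoints is δ = arccos(p₁·p₂) ≈ 2.762 rad (158.3°). The total great-circle distance is δ·R ≈ 2.762 × 3959 ≈ 10936 mi, so the target fraction is f = 1400/10936 ≈ 0.128.
Interpolate at f ≈ 0.128 with slerp weights a = sin((1−f)δ)/sin δ ≈ 1.807, b = sin(fδ)/sin δ ≈ 0.935.
p = a·p₁ + b·p₂ ≈ (-0.113, -0.194, -0.974); φ = arcsin(p_z) ≈ -77.01°, λ = atan2(p_y, p_x) ≈ -120.24°.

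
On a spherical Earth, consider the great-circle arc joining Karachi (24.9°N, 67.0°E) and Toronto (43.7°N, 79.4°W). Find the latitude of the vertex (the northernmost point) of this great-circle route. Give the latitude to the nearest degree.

The great circle lies in the plane with unit normal n̂ = (p₁ × p₂)/|p₁ × p₂|.
Here n̂_z ≈ -0.375; the vertex latitude is φ_max = arccos|n̂_z| ≈ 68.0°.
Check via Clairaut: cos φ_max = |cos φ₁| · sin C = cos(24.9°)·sin(24.4°) ≈ 0.375, again giving ≈ 68.0°.

≈ 68°N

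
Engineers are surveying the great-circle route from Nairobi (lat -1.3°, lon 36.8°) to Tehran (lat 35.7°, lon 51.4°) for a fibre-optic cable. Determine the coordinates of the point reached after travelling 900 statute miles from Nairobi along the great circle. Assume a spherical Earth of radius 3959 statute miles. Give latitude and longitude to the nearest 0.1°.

≈ lat 11.0°, lon 41.0°

Write both endpoints as unit vectors p₁, p₂ with components (cos φ cos λ, cos φ sin λ, sin φ).
The central angle between the endpoints is δ = arccos(p₁·p₂) ≈ 0.688 rad (39.4°). The total great-circle distance is δ·R ≈ 0.688 × 3959 ≈ 2724 mi, so the target fraction is f = 900/2724 ≈ 0.330.
Interpolate at f ≈ 0.330 with slerp weights a = sin((1−f)δ)/sin δ ≈ 0.700, b = sin(fδ)/sin δ ≈ 0.355.
p = a·p₁ + b·p₂ ≈ (0.740, 0.645, 0.191); φ = arcsin(p_z) ≈ 11.02°, λ = atan2(p_y, p_x) ≈ 41.04°.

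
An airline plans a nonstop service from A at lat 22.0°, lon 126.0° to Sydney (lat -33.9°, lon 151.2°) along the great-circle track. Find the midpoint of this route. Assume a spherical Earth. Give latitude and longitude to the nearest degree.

Write both endpoints as unit vectors p₁, p₂ with components (cos φ cos λ, cos φ sin λ, sin φ).
The central angle between the endpoints is δ = arccos(p₁·p₂) ≈ 1.062 rad (60.8°).
Interpolate at f = 1/2 with slerp weights a = sin((1−f)δ)/sin δ ≈ 0.580, b = sin(fδ)/sin δ ≈ 0.580.
p = a·p₁ + b·p₂ ≈ (-0.738, 0.667, -0.106); φ = arcsin(p_z) ≈ -6.10°, λ = atan2(p_y, p_x) ≈ 137.89°.

≈ lat -6°, lon 138°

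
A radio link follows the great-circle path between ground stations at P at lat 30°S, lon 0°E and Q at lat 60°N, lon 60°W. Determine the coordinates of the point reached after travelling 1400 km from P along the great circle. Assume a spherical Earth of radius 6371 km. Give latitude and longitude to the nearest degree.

Write both endpoints as unit vectors p₁, p₂ with components (cos φ cos λ, cos φ sin λ, sin φ).
The central angle between the endpoints is δ = arccos(p₁·p₂) ≈ 1.789 rad (102.5°). The total great-circle distance is δ·R ≈ 1.789 × 6371 ≈ 11398 km, so the target fraction is f = 1400/11398 ≈ 0.123.
Interpolate at f ≈ 0.123 with slerp weights a = sin((1−f)δ)/sin δ ≈ 1.024, b = sin(fδ)/sin δ ≈ 0.223.
p = a·p₁ + b·p₂ ≈ (0.943, -0.097, -0.319); φ = arcsin(p_z) ≈ -18.59°, λ = atan2(p_y, p_x) ≈ -5.85°.

≈ lat 19°S, lon 6°W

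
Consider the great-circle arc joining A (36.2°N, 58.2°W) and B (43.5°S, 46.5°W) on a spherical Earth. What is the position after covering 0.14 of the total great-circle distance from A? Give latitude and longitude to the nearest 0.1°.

≈ (25.1°N, 56.4°W)

The haversine formula gives a central angle δ ≈ 1.403 rad (80.4°) between the endpoints.
Interpolate at f = 0.14 with slerp weights a = sin((1−f)δ)/sin δ ≈ 0.948, b = sin(fδ)/sin δ ≈ 0.198.
p = a·p₁ + b·p₂ ≈ (0.502, -0.754, 0.423); φ = arcsin(p_z) ≈ 25.05°, λ = atan2(p_y, p_x) ≈ -56.36°.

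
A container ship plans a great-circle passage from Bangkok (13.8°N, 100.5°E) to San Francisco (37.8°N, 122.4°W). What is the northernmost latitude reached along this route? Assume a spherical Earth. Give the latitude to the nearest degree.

The great circle lies in the plane with unit normal n̂ = (p₁ × p₂)/|p₁ × p₂|.
Here n̂_z ≈ +0.574; the vertex latitude is φ_max = arccos|n̂_z| ≈ 54.9°.
Check via Clairaut: cos φ_max = |cos φ₁| · sin C = cos(13.8°)·sin(36.3°) ≈ 0.574, again giving ≈ 54.9°.

≈ 55°N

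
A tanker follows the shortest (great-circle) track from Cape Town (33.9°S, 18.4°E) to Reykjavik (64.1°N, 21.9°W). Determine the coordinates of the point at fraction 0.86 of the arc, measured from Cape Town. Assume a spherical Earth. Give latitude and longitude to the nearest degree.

Write both endpoints as unit vectors p₁, p₂ with components (cos φ cos λ, cos φ sin λ, sin φ).
The central angle between the endpoints is δ = arccos(p₁·p₂) ≈ 1.798 rad (103.0°).
Interpolate at f = 0.86 with slerp weights a = sin((1−f)δ)/sin δ ≈ 0.256, b = sin(fδ)/sin δ ≈ 1.026.
p = a·p₁ + b·p₂ ≈ (0.617, -0.100, 0.780); φ = arcsin(p_z) ≈ 51.30°, λ = atan2(p_y, p_x) ≈ -9.22°.

≈ 51°N, 9°W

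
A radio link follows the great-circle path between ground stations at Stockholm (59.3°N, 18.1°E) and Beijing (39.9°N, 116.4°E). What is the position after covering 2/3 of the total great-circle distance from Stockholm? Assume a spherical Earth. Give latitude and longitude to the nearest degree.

≈ 55°N, 96°E

Convert each endpoint to a unit vector on the sphere (x = cos φ cos λ, y = cos φ sin λ, z = sin φ).
The central angle between the endpoints is δ = arccos(p₁·p₂) ≈ 1.053 rad (60.3°).
Interpolate at f = 2/3 with slerp weights a = sin((1−f)δ)/sin δ ≈ 0.396, b = sin(fδ)/sin δ ≈ 0.743.
p = a·p₁ + b·p₂ ≈ (-0.061, 0.573, 0.817); φ = arcsin(p_z) ≈ 54.78°, λ = atan2(p_y, p_x) ≈ 96.12°.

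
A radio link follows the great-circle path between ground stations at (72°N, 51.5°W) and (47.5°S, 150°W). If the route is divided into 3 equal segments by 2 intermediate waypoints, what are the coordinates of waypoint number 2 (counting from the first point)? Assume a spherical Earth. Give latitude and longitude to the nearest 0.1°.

Write both endpoints as unit vectors p₁, p₂ with components (cos φ cos λ, cos φ sin λ, sin φ).
The central angle between the endpoints is δ = arccos(p₁·p₂) ≈ 2.392 rad (137.1°).
Interpolate at f = 2/3 with slerp weights a = sin((1−f)δ)/sin δ ≈ 1.050, b = sin(fδ)/sin δ ≈ 1.467.
p = a·p₁ + b·p₂ ≈ (-0.657, -0.750, -0.083); φ = arcsin(p_z) ≈ -4.76°, λ = atan2(p_y, p_x) ≈ -131.21°.

≈ (4.8°S, 131.2°W)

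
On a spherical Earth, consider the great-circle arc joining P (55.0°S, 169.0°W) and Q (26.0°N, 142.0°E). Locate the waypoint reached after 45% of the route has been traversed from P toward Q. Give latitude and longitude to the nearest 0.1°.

≈ (20.0°S, 162.7°E)

Write both endpoints as unit vectors p₁, p₂ with components (cos φ cos λ, cos φ sin λ, sin φ).
The central angle between the endpoints is δ = arccos(p₁·p₂) ≈ 1.592 rad (91.2°).
Interpolate at f = 0.45 with slerp weights a = sin((1−f)δ)/sin δ ≈ 0.768, b = sin(fδ)/sin δ ≈ 0.657.
p = a·p₁ + b·p₂ ≈ (-0.898, 0.279, -0.341); φ = arcsin(p_z) ≈ -19.95°, λ = atan2(p_y, p_x) ≈ 162.71°.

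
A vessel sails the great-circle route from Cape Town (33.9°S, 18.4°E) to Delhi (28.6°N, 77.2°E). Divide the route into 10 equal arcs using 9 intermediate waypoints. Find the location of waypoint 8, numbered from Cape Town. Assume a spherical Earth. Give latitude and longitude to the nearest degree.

≈ 16°N, 65°E

Write both endpoints as unit vectors p₁, p₂ with components (cos φ cos λ, cos φ sin λ, sin φ).
The central angle between the endpoints is δ = arccos(p₁·p₂) ≈ 1.460 rad (83.7°).
Interpolate at f = 8/10 with slerp weights a = sin((1−f)δ)/sin δ ≈ 0.290, b = sin(fδ)/sin δ ≈ 0.926.
p = a·p₁ + b·p₂ ≈ (0.408, 0.868, 0.282); φ = arcsin(p_z) ≈ 16.35°, λ = atan2(p_y, p_x) ≈ 64.82°.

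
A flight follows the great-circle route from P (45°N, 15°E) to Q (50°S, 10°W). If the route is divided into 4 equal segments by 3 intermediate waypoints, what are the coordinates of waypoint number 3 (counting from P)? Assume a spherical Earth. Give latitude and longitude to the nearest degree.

≈ (26°S, 2°W)

The haversine formula gives a central angle δ ≈ 1.701 rad (97.5°) between the endpoints.
Interpolate at f = 3/4 with slerp weights a = sin((1−f)δ)/sin δ ≈ 0.416, b = sin(fδ)/sin δ ≈ 0.965.
p = a·p₁ + b·p₂ ≈ (0.895, -0.032, -0.445); φ = arcsin(p_z) ≈ -26.42°, λ = atan2(p_y, p_x) ≈ -2.02°.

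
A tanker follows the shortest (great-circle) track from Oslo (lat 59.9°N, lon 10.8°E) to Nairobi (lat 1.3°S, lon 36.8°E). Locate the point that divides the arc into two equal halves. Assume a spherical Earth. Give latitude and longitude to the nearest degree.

Convert each endpoint to a unit vector on the sphere (x = cos φ cos λ, y = cos φ sin λ, z = sin φ).
The central angle between the endpoints is δ = arccos(p₁·p₂) ≈ 1.125 rad (64.5°).
Interpolate at f = 1/2 with slerp weights a = sin((1−f)δ)/sin δ ≈ 0.591, b = sin(fδ)/sin δ ≈ 0.591.
p = a·p₁ + b·p₂ ≈ (0.764, 0.410, 0.498); φ = arcsin(p_z) ≈ 29.87°, λ = atan2(p_y, p_x) ≈ 28.18°.

≈ lat 30°N, lon 28°E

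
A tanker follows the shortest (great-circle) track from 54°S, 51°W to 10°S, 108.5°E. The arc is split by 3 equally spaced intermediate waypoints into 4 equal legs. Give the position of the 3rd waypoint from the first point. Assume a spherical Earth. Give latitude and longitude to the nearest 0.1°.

≈ 37.5°S, 100.7°E

Write both endpoints as unit vectors p₁, p₂ with components (cos φ cos λ, cos φ sin λ, sin φ).
The central angle between the endpoints is δ = arccos(p₁·p₂) ≈ 1.984 rad (113.7°).
Interpolate at f = 3/4 with slerp weights a = sin((1−f)δ)/sin δ ≈ 0.520, b = sin(fδ)/sin δ ≈ 1.088.
p = a·p₁ + b·p₂ ≈ (-0.148, 0.779, -0.609); φ = arcsin(p_z) ≈ -37.55°, λ = atan2(p_y, p_x) ≈ 100.74°.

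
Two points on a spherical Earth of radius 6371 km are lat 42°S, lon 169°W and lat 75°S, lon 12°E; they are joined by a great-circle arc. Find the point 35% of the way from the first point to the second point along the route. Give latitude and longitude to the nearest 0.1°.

≈ lat 64.0°S, lon 169.2°W

Convert each endpoint to a unit vector on the sphere (x = cos φ cos λ, y = cos φ sin λ, z = sin φ).
The central angle between the endpoints is δ = arccos(p₁·p₂) ≈ 1.100 rad (63.0°).
Interpolate at f = 0.35 with slerp weights a = sin((1−f)δ)/sin δ ≈ 0.736, b = sin(fδ)/sin δ ≈ 0.421.
p = a·p₁ + b·p₂ ≈ (-0.430, -0.082, -0.899); φ = arcsin(p_z) ≈ -64.05°, λ = atan2(p_y, p_x) ≈ -169.25°.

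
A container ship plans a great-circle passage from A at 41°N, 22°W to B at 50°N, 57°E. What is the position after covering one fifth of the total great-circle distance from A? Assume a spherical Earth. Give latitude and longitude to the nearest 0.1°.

Convert each endpoint to a unit vector on the sphere (x = cos φ cos λ, y = cos φ sin λ, z = sin φ).
The central angle between the endpoints is δ = arccos(p₁·p₂) ≈ 0.933 rad (53.5°).
Interpolate at f = 1/5 with slerp weights a = sin((1−f)δ)/sin δ ≈ 0.845, b = sin(fδ)/sin δ ≈ 0.231.
p = a·p₁ + b·p₂ ≈ (0.672, -0.114, 0.731); φ = arcsin(p_z) ≈ 47.00°, λ = atan2(p_y, p_x) ≈ -9.66°.

≈ 47.0°N, 9.7°W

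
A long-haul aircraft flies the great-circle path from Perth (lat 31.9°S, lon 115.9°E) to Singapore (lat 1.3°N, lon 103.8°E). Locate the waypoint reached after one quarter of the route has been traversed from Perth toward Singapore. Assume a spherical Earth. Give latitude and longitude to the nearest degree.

Write both endpoints as unit vectors p₁, p₂ with components (cos φ cos λ, cos φ sin λ, sin φ).
The central angle between the endpoints is δ = arccos(p₁·p₂) ≈ 0.613 rad (35.1°).
Interpolate at f = 1/4 with slerp weights a = sin((1−f)δ)/sin δ ≈ 0.771, b = sin(fδ)/sin δ ≈ 0.265.
p = a·p₁ + b·p₂ ≈ (-0.349, 0.847, -0.402); φ = arcsin(p_z) ≈ -23.67°, λ = atan2(p_y, p_x) ≈ 112.42°.

≈ lat 24°S, lon 112°E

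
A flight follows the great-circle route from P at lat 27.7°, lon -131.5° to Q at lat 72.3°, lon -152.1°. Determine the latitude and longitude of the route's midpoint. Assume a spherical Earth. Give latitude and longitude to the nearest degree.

Write both endpoints as unit vectors p₁, p₂ with components (cos φ cos λ, cos φ sin λ, sin φ).
The central angle between the endpoints is δ = arccos(p₁·p₂) ≈ 0.803 rad (46.0°).
Interpolate at f = 1/2 with slerp weights a = sin((1−f)δ)/sin δ ≈ 0.543, b = sin(fδ)/sin δ ≈ 0.543.
p = a·p₁ + b·p₂ ≈ (-0.465, -0.437, 0.770); φ = arcsin(p_z) ≈ 50.35°, λ = atan2(p_y, p_x) ≈ -136.72°.

≈ lat 50°, lon -137°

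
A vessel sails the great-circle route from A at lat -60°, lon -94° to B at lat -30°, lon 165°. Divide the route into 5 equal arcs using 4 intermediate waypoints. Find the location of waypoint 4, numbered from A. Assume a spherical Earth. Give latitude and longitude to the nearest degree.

From cos δ = sin φ₁ sin φ₂ + cos φ₁ cos φ₂ cos Δλ, the central angle is δ ≈ 1.213 rad (69.5°).
Interpolate at f = 4/5 with slerp weights a = sin((1−f)δ)/sin δ ≈ 0.256, b = sin(fδ)/sin δ ≈ 0.881.
p = a·p₁ + b·p₂ ≈ (-0.746, 0.070, -0.663); φ = arcsin(p_z) ≈ -41.49°, λ = atan2(p_y, p_x) ≈ 174.67°.

≈ lat -41°, lon 175°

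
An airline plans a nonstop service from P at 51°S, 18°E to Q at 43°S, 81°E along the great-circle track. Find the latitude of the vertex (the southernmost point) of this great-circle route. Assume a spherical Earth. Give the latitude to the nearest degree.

The great circle lies in the plane with unit normal n̂ = (p₁ × p₂)/|p₁ × p₂|.
Here n̂_z ≈ +0.609; the vertex latitude is φ_max = arccos|n̂_z| ≈ 52.5°.

≈ 53°S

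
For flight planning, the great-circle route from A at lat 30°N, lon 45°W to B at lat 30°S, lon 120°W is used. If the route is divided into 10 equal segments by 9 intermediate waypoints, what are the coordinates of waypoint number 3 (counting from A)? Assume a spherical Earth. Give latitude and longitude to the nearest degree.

Convert each endpoint to a unit vector on the sphere (x = cos φ cos λ, y = cos φ sin λ, z = sin φ).
The central angle between the endpoints is δ = arccos(p₁·p₂) ≈ 1.627 rad (93.2°).
Interpolate at f = 3/10 with slerp weights a = sin((1−f)δ)/sin δ ≈ 0.910, b = sin(fδ)/sin δ ≈ 0.470.
p = a·p₁ + b·p₂ ≈ (0.354, -0.909, 0.220); φ = arcsin(p_z) ≈ 12.71°, λ = atan2(p_y, p_x) ≈ -68.75°.

≈ lat 13°N, lon 69°W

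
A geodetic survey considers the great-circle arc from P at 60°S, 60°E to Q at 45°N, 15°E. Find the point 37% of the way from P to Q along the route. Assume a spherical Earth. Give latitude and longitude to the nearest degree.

Write both endpoints as unit vectors p₁, p₂ with components (cos φ cos λ, cos φ sin λ, sin φ).
The central angle between the endpoints is δ = arccos(p₁·p₂) ≈ 1.942 rad (111.2°).
Interpolate at f = 0.37 with slerp weights a = sin((1−f)δ)/sin δ ≈ 1.009, b = sin(fδ)/sin δ ≈ 0.706.
p = a·p₁ + b·p₂ ≈ (0.735, 0.566, -0.374); φ = arcsin(p_z) ≈ -21.98°, λ = atan2(p_y, p_x) ≈ 37.62°.

≈ 22°S, 38°E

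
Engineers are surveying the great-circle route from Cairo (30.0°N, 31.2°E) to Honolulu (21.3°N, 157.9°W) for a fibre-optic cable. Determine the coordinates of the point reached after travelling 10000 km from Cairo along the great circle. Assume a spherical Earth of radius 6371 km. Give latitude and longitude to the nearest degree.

Write both endpoints as unit vectors p₁, p₂ with components (cos φ cos λ, cos φ sin λ, sin φ).
The central angle between the endpoints is δ = arccos(p₁·p₂) ≈ 2.233 rad (128.0°). The total great-circle distance is δ·R ≈ 2.233 × 6371 ≈ 14228 km, so the target fraction is f = 10000/14228 ≈ 0.703.
Interpolate at f ≈ 0.703 with slerp weights a = sin((1−f)δ)/sin δ ≈ 0.781, b = sin(fδ)/sin δ ≈ 1.268.
p = a·p₁ + b·p₂ ≈ (-0.516, -0.094, 0.851); φ = arcsin(p_z) ≈ 58.36°, λ = atan2(p_y, p_x) ≈ -169.67°.

≈ 58°N, 170°W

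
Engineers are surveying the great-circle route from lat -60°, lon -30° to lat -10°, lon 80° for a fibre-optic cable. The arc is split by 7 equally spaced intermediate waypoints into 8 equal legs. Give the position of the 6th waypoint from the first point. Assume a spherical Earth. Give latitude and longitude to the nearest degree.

≈ lat -30°, lon 68°

Convert each endpoint to a unit vector on the sphere (x = cos φ cos λ, y = cos φ sin λ, z = sin φ).
The central angle between the endpoints is δ = arccos(p₁·p₂) ≈ 1.589 rad (91.0°).
Interpolate at f = 6/8 with slerp weights a = sin((1−f)δ)/sin δ ≈ 0.387, b = sin(fδ)/sin δ ≈ 0.929.
p = a·p₁ + b·p₂ ≈ (0.326, 0.804, -0.496); φ = arcsin(p_z) ≈ -29.76°, λ = atan2(p_y, p_x) ≈ 67.91°.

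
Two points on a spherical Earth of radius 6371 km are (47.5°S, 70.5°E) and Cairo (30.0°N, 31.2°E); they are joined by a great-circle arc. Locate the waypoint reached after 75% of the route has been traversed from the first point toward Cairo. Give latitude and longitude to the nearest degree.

Convert each endpoint to a unit vector on the sphere (x = cos φ cos λ, y = cos φ sin λ, z = sin φ).
The central angle between the endpoints is δ = arccos(p₁·p₂) ≈ 1.487 rad (85.2°).
Interpolate at f = 0.75 with slerp weights a = sin((1−f)δ)/sin δ ≈ 0.364, b = sin(fδ)/sin δ ≈ 0.901.
p = a·p₁ + b·p₂ ≈ (0.750, 0.636, 0.182); φ = arcsin(p_z) ≈ 10.48°, λ = atan2(p_y, p_x) ≈ 40.33°.

≈ (10°N, 40°E)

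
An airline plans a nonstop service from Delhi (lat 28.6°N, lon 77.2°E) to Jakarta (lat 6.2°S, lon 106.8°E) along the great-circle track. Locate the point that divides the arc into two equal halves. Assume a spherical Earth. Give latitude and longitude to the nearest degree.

≈ lat 12°N, lon 93°E

Write both endpoints as unit vectors p₁, p₂ with components (cos φ cos λ, cos φ sin λ, sin φ).
The central angle between the endpoints is δ = arccos(p₁·p₂) ≈ 0.785 rad (45.0°).
Interpolate at f = 1/2 with slerp weights a = sin((1−f)δ)/sin δ ≈ 0.541, b = sin(fδ)/sin δ ≈ 0.541.
p = a·p₁ + b·p₂ ≈ (-0.050, 0.978, 0.201); φ = arcsin(p_z) ≈ 11.57°, λ = atan2(p_y, p_x) ≈ 92.94°.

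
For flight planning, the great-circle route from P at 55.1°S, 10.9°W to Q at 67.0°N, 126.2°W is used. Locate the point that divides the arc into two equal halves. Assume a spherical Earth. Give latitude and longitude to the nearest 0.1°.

Convert each endpoint to a unit vector on the sphere (x = cos φ cos λ, y = cos φ sin λ, z = sin φ).
The central angle between the endpoints is δ = arccos(p₁·p₂) ≈ 2.588 rad (148.3°).
Interpolate at f = 1/2 with slerp weights a = sin((1−f)δ)/sin δ ≈ 1.829, b = sin(fδ)/sin δ ≈ 1.829.
p = a·p₁ + b·p₂ ≈ (0.605, -0.774, 0.184); φ = arcsin(p_z) ≈ 10.57°, λ = atan2(p_y, p_x) ≈ -51.98°.

≈ 10.6°N, 52.0°W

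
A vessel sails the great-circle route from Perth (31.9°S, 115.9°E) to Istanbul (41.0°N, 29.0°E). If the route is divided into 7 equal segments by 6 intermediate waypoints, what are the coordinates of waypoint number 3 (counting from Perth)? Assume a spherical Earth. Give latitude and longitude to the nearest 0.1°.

The haversine formula gives a central angle δ ≈ 1.888 rad (108.2°) between the endpoints.
Interpolate at f = 3/7 with slerp weights a = sin((1−f)δ)/sin δ ≈ 0.928, b = sin(fδ)/sin δ ≈ 0.762.
p = a·p₁ + b·p₂ ≈ (0.159, 0.987, 0.009); φ = arcsin(p_z) ≈ 0.54°, λ = atan2(p_y, p_x) ≈ 80.86°.

≈ 0.5°N, 80.9°E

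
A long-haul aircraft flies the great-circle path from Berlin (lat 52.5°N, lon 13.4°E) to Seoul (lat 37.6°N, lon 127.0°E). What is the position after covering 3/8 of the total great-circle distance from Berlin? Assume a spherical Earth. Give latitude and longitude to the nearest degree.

The haversine formula gives a central angle δ ≈ 1.276 rad (73.1°) between the endpoints.
Interpolate at f = 3/8 with slerp weights a = sin((1−f)δ)/sin δ ≈ 0.748, b = sin(fδ)/sin δ ≈ 0.481.
p = a·p₁ + b·p₂ ≈ (0.213, 0.410, 0.887); φ = arcsin(p_z) ≈ 62.47°, λ = atan2(p_y, p_x) ≈ 62.50°.

≈ lat 62°N, lon 62°E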